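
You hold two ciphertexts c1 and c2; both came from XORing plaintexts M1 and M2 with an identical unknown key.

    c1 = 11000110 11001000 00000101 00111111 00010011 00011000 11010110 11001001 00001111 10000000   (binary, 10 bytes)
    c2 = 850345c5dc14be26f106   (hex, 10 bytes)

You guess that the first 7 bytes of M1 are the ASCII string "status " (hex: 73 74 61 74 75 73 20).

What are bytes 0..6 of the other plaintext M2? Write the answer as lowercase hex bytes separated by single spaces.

First, c1 ⊕ c2 = (M1 ⊕ K) ⊕ (M2 ⊕ K) = M1 ⊕ M2, so the key drops out. Then M2 = (M1 ⊕ M2) ⊕ M1 over the first 7 bytes.
byte 0: (c6 ⊕ 85) ⊕ 73 = 43 ⊕ 73 = 30
byte 1: (c8 ⊕ 03) ⊕ 74 = cb ⊕ 74 = bf
byte 2: (05 ⊕ 45) ⊕ 61 = 40 ⊕ 61 = 21
byte 3: (3f ⊕ c5) ⊕ 74 = fa ⊕ 74 = 8e
byte 4: (13 ⊕ dc) ⊕ 75 = cf ⊕ 75 = ba
byte 5: (18 ⊕ 14) ⊕ 73 = 0c ⊕ 73 = 7f
byte 6: (d6 ⊕ be) ⊕ 20 = 68 ⊕ 20 = 48

30 bf 21 8e ba 7f 48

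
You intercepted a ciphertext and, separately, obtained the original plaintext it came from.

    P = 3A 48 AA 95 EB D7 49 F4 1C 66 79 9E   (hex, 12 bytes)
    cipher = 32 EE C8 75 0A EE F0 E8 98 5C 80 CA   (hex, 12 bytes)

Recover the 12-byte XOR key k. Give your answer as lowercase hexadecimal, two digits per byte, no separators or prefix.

Since cipher = P ⊕ k, XORing both sides with P gives k = P ⊕ cipher.
3a ^ 32 = 08
48 ^ ee = a6
aa ^ c8 = 62
95 ^ 75 = e0
eb ^ 0a = e1
d7 ^ ee = 39
49 ^ f0 = b9
f4 ^ e8 = 1c
1c ^ 98 = 84
66 ^ 5c = 3a
79 ^ 80 = f9
9e ^ ca = 54

08a662e0e139b91c843af954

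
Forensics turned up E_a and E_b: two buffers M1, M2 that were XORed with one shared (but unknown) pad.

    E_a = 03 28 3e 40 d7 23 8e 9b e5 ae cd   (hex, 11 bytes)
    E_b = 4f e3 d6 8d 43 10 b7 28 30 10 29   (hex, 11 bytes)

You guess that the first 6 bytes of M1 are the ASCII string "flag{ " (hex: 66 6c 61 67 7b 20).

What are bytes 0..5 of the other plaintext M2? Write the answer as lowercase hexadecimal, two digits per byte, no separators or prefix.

2aa789aaef13

First, E_a ⊕ E_b = (M1 ⊕ K) ⊕ (M2 ⊕ K) = M1 ⊕ M2, so the key drops out. Then M2 = (M1 ⊕ M2) ⊕ M1 over the first 6 bytes.
byte 0: (03 XOR 4f) XOR 66 = 4c XOR 66 = 2a
byte 1: (28 XOR e3) XOR 6c = cb XOR 6c = a7
byte 2: (3e XOR d6) XOR 61 = e8 XOR 61 = 89
byte 3: (40 XOR 8d) XOR 67 = cd XOR 67 = aa
byte 4: (d7 XOR 43) XOR 7b = 94 XOR 7b = ef
byte 5: (23 XOR 10) XOR 20 = 33 XOR 20 = 13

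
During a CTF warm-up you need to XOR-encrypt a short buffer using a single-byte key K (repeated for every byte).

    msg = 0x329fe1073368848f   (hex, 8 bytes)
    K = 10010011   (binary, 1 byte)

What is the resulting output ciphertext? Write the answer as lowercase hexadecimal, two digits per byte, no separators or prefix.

a10c7294a0fb171c

The 1-byte key repeats, so the effective keystream is 93 93 93 93 93 93 93 93.
byte 0: 32 xor 93 = a1
byte 1: 9f xor 93 = 0c
byte 2: e1 xor 93 = 72
byte 3: 07 xor 93 = 94
byte 4: 33 xor 93 = a0
byte 5: 68 xor 93 = fb
byte 6: 84 xor 93 = 17
byte 7: 8f xor 93 = 1c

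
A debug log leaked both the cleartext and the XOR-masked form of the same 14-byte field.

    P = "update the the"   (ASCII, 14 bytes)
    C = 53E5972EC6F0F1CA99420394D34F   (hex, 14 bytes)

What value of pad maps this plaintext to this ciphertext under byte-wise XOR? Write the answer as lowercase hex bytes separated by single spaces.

Since C = P ⊕ pad, XORing both sides with P gives pad = P ⊕ C.
byte 0: 75 XOR 53 = 26
byte 1: 70 XOR e5 = 95
byte 2: 64 XOR 97 = f3
byte 3: 61 XOR 2e = 4f
byte 4: 74 XOR c6 = b2
byte 5: 65 XOR f0 = 95
byte 6: 20 XOR f1 = d1
byte 7: 74 XOR ca = be
byte 8: 68 XOR 99 = f1
byte 9: 65 XOR 42 = 27
byte 10: 20 XOR 03 = 23
byte 11: 74 XOR 94 = e0
byte 12: 68 XOR d3 = bb
byte 13: 65 XOR 4f = 2a

26 95 f3 4f b2 95 d1 be f1 27 23 e0 bb 2a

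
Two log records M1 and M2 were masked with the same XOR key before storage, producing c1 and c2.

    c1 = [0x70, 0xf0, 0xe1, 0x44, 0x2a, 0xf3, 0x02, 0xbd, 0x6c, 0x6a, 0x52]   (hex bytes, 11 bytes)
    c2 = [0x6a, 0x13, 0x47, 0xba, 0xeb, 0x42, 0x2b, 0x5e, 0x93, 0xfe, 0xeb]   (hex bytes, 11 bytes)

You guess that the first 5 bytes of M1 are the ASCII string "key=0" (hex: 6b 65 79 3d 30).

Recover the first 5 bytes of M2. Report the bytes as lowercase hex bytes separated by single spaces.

71 86 df c3 f1

First, c1 ⊕ c2 = (M1 ⊕ K) ⊕ (M2 ⊕ K) = M1 ⊕ M2, so the key drops out. Then M2 = (M1 ⊕ M2) ⊕ M1 over the first 5 bytes.
byte 0: (70 ^ 6a) ^ 6b = 1a ^ 6b = 71
byte 1: (f0 ^ 13) ^ 65 = e3 ^ 65 = 86
byte 2: (e1 ^ 47) ^ 79 = a6 ^ 79 = df
byte 3: (44 ^ ba) ^ 3d = fe ^ 3d = c3
byte 4: (2a ^ eb) ^ 30 = c1 ^ 30 = f1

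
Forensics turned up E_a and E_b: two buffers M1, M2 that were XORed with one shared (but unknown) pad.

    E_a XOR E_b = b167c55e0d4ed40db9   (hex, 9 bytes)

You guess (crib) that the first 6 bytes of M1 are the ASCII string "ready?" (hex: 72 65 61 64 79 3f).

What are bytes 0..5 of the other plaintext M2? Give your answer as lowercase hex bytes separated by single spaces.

Since E_a ⊕ E_b = M1 ⊕ M2, XORing with the guessed M1 bytes yields the corresponding M2 bytes: M2 = (E_a ⊕ E_b) ⊕ M1.
b1 ⊕ 72 = c3
67 ⊕ 65 = 02
c5 ⊕ 61 = a4
5e ⊕ 64 = 3a
0d ⊕ 79 = 74
4e ⊕ 3f = 71

c3 02 a4 3a 74 71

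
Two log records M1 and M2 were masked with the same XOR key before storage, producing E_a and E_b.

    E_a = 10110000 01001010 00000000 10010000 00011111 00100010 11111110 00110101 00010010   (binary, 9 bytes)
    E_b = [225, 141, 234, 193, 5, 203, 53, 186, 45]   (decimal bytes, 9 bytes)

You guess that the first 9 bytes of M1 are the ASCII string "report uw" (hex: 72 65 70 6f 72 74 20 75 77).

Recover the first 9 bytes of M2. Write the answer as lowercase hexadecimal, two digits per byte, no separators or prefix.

23a29a3e689debfa48

First, E_a ⊕ E_b = (M1 ⊕ K) ⊕ (M2 ⊕ K) = M1 ⊕ M2, so the key drops out. Then M2 = (M1 ⊕ M2) ⊕ M1 over the first 9 bytes.
byte 0: (b0 ⊕ e1) ⊕ 72 = 51 ⊕ 72 = 23
byte 1: (4a ⊕ 8d) ⊕ 65 = c7 ⊕ 65 = a2
byte 2: (00 ⊕ ea) ⊕ 70 = ea ⊕ 70 = 9a
byte 3: (90 ⊕ c1) ⊕ 6f = 51 ⊕ 6f = 3e
byte 4: (1f ⊕ 05) ⊕ 72 = 1a ⊕ 72 = 68
byte 5: (22 ⊕ cb) ⊕ 74 = e9 ⊕ 74 = 9d
byte 6: (fe ⊕ 35) ⊕ 20 = cb ⊕ 20 = eb
byte 7: (35 ⊕ ba) ⊕ 75 = 8f ⊕ 75 = fa
byte 8: (12 ⊕ 2d) ⊕ 77 = 3f ⊕ 77 = 48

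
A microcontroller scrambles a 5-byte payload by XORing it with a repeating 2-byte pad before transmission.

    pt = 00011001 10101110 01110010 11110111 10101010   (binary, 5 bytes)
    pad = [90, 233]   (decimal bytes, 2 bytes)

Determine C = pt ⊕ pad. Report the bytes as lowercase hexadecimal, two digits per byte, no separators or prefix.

The 2-byte key repeats, so the effective keystream is 5a e9 5a e9 5a.
byte 0: 19 ^ 5a = 43
byte 1: ae ^ e9 = 47
byte 2: 72 ^ 5a = 28
byte 3: f7 ^ e9 = 1e
byte 4: aa ^ 5a = f0

4347281ef0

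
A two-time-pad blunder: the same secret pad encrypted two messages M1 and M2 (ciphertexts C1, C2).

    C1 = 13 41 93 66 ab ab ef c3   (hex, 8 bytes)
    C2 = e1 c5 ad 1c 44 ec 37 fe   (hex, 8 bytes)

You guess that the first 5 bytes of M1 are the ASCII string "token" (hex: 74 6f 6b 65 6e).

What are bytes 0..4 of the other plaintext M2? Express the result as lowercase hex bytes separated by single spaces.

First, C1 ⊕ C2 = (M1 ⊕ K) ⊕ (M2 ⊕ K) = M1 ⊕ M2, so the key drops out. Then M2 = (M1 ⊕ M2) ⊕ M1 over the first 5 bytes.
byte 0: (13 XOR e1) XOR 74 = f2 XOR 74 = 86
byte 1: (41 XOR c5) XOR 6f = 84 XOR 6f = eb
byte 2: (93 XOR ad) XOR 6b = 3e XOR 6b = 55
byte 3: (66 XOR 1c) XOR 65 = 7a XOR 65 = 1f
byte 4: (ab XOR 44) XOR 6e = ef XOR 6e = 81

86 eb 55 1f 81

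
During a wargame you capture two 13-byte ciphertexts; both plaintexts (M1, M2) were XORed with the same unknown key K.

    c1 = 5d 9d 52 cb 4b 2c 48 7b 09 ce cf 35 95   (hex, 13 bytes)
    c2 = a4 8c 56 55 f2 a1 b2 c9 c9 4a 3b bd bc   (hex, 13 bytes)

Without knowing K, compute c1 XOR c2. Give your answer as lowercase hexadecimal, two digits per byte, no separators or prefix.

c1 ⊕ c2 = (M1 ⊕ K) ⊕ (M2 ⊕ K) = M1 ⊕ M2 — the shared key cancels under XOR.
5d ⊕ a4 = f9
9d ⊕ 8c = 11
52 ⊕ 56 = 04
cb ⊕ 55 = 9e
4b ⊕ f2 = b9
2c ⊕ a1 = 8d
48 ⊕ b2 = fa
7b ⊕ c9 = b2
09 ⊕ c9 = c0
ce ⊕ 4a = 84
cf ⊕ 3b = f4
35 ⊕ bd = 88
95 ⊕ bc = 29

f911049eb98dfab2c084f48829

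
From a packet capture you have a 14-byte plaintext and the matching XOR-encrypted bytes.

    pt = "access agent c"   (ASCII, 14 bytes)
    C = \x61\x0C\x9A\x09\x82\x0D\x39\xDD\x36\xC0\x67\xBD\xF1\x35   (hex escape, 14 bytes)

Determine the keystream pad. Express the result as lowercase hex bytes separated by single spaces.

00 6f f9 6c f1 7e 19 bc 51 a5 09 c9 d1 56

Since C = pt ⊕ pad, XORing both sides with pt gives pad = pt ⊕ C.
byte 0: 61 ⊕ 61 = 00
byte 1: 63 ⊕ 0c = 6f
byte 2: 63 ⊕ 9a = f9
byte 3: 65 ⊕ 09 = 6c
byte 4: 73 ⊕ 82 = f1
byte 5: 73 ⊕ 0d = 7e
byte 6: 20 ⊕ 39 = 19
byte 7: 61 ⊕ dd = bc
byte 8: 67 ⊕ 36 = 51
byte 9: 65 ⊕ c0 = a5
byte 10: 6e ⊕ 67 = 09
byte 11: 74 ⊕ bd = c9
byte 12: 20 ⊕ f1 = d1
byte 13: 63 ⊕ 35 = 56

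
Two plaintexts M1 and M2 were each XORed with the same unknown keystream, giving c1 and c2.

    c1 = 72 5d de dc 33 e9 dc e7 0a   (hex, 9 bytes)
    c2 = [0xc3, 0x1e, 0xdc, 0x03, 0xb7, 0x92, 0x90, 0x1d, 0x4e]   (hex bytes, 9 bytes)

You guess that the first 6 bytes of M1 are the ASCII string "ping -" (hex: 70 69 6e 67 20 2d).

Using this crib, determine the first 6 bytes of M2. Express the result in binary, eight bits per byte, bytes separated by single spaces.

11000001 00101010 01101100 10111000 10100100 01010110

First, c1 ⊕ c2 = (M1 ⊕ K) ⊕ (M2 ⊕ K) = M1 ⊕ M2, so the key drops out. Then M2 = (M1 ⊕ M2) ⊕ M1 over the first 6 bytes.
byte 0: (72 ⊕ c3) ⊕ 70 = b1 ⊕ 70 = c1
byte 1: (5d ⊕ 1e) ⊕ 69 = 43 ⊕ 69 = 2a
byte 2: (de ⊕ dc) ⊕ 6e = 02 ⊕ 6e = 6c
byte 3: (dc ⊕ 03) ⊕ 67 = df ⊕ 67 = b8
byte 4: (33 ⊕ b7) ⊕ 20 = 84 ⊕ 20 = a4
byte 5: (e9 ⊕ 92) ⊕ 2d = 7b ⊕ 2d = 56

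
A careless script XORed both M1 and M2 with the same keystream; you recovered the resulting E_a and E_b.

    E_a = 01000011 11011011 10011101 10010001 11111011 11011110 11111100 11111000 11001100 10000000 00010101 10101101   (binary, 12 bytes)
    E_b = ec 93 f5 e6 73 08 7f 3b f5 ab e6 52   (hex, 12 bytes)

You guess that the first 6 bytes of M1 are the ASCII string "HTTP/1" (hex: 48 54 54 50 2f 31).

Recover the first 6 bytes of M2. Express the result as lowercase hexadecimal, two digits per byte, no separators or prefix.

e71c3c27a7e7

First, E_a ⊕ E_b = (M1 ⊕ K) ⊕ (M2 ⊕ K) = M1 ⊕ M2, so the key drops out. Then M2 = (M1 ⊕ M2) ⊕ M1 over the first 6 bytes.
byte 0: (43 ^ ec) ^ 48 = af ^ 48 = e7
byte 1: (db ^ 93) ^ 54 = 48 ^ 54 = 1c
byte 2: (9d ^ f5) ^ 54 = 68 ^ 54 = 3c
byte 3: (91 ^ e6) ^ 50 = 77 ^ 50 = 27
byte 4: (fb ^ 73) ^ 2f = 88 ^ 2f = a7
byte 5: (de ^ 08) ^ 31 = d6 ^ 31 = e7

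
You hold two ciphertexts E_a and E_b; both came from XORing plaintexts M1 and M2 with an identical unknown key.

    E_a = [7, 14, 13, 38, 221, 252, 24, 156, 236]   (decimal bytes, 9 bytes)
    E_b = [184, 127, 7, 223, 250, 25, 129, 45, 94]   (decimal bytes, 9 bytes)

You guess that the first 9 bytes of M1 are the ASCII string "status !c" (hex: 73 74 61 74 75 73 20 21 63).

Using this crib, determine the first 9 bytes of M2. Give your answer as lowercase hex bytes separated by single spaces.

First, E_a ⊕ E_b = (M1 ⊕ K) ⊕ (M2 ⊕ K) = M1 ⊕ M2, so the key drops out. Then M2 = (M1 ⊕ M2) ⊕ M1 over the first 9 bytes.
byte 0: (07 xor b8) xor 73 = bf xor 73 = cc
byte 1: (0e xor 7f) xor 74 = 71 xor 74 = 05
byte 2: (0d xor 07) xor 61 = 0a xor 61 = 6b
byte 3: (26 xor df) xor 74 = f9 xor 74 = 8d
byte 4: (dd xor fa) xor 75 = 27 xor 75 = 52
byte 5: (fc xor 19) xor 73 = e5 xor 73 = 96
byte 6: (18 xor 81) xor 20 = 99 xor 20 = b9
byte 7: (9c xor 2d) xor 21 = b1 xor 21 = 90
byte 8: (ec xor 5e) xor 63 = b2 xor 63 = d1

cc 05 6b 8d 52 96 b9 90 d1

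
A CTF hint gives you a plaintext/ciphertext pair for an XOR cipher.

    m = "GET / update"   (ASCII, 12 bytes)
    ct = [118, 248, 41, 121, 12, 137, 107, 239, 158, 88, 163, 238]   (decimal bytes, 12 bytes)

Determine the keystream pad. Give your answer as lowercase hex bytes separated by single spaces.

31 bd 7d 59 23 a9 1e 9f fa 39 d7 8b

Since ct = m ⊕ pad, XORing both sides with m gives pad = m ⊕ ct.
01000111 XOR 01110110 = 00110001
01000101 XOR 11111000 = 10111101
01010100 XOR 00101001 = 01111101
00100000 XOR 01111001 = 01011001
00101111 XOR 00001100 = 00100011
00100000 XOR 10001001 = 10101001
01110101 XOR 01101011 = 00011110
01110000 XOR 11101111 = 10011111
01100100 XOR 10011110 = 11111010
01100001 XOR 01011000 = 00111001
01110100 XOR 10100011 = 11010111
01100101 XOR 11101110 = 10001011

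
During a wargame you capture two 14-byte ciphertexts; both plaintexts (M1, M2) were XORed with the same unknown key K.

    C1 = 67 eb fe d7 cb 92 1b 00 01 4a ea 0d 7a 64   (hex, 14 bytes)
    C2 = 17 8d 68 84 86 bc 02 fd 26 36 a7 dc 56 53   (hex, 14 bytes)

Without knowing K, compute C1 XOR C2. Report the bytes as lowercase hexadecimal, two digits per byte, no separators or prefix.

C1 ⊕ C2 = (M1 ⊕ K) ⊕ (M2 ⊕ K) = M1 ⊕ M2 — the shared key cancels under XOR.
01100111 ⊕ 00010111 = 01110000
11101011 ⊕ 10001101 = 01100110
11111110 ⊕ 01101000 = 10010110
11010111 ⊕ 10000100 = 01010011
11001011 ⊕ 10000110 = 01001101
10010010 ⊕ 10111100 = 00101110
00011011 ⊕ 00000010 = 00011001
00000000 ⊕ 11111101 = 11111101
00000001 ⊕ 00100110 = 00100111
01001010 ⊕ 00110110 = 01111100
11101010 ⊕ 10100111 = 01001101
00001101 ⊕ 11011100 = 11010001
01111010 ⊕ 01010110 = 00101100
01100100 ⊕ 01010011 = 00110111

706696534d2e19fd277c4dd12c37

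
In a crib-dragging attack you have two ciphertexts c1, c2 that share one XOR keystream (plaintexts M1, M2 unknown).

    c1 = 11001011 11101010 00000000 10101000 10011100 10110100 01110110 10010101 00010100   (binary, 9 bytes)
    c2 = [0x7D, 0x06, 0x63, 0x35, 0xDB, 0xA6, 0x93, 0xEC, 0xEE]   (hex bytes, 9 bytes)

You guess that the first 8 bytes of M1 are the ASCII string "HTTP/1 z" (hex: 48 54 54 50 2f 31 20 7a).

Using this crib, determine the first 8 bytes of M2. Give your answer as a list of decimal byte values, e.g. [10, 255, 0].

First, c1 ⊕ c2 = (M1 ⊕ K) ⊕ (M2 ⊕ K) = M1 ⊕ M2, so the key drops out. Then M2 = (M1 ⊕ M2) ⊕ M1 over the first 8 bytes.
byte 0: (cb ^ 7d) ^ 48 = b6 ^ 48 = fe
byte 1: (ea ^ 06) ^ 54 = ec ^ 54 = b8
byte 2: (00 ^ 63) ^ 54 = 63 ^ 54 = 37
byte 3: (a8 ^ 35) ^ 50 = 9d ^ 50 = cd
byte 4: (9c ^ db) ^ 2f = 47 ^ 2f = 68
byte 5: (b4 ^ a6) ^ 31 = 12 ^ 31 = 23
byte 6: (76 ^ 93) ^ 20 = e5 ^ 20 = c5
byte 7: (95 ^ ec) ^ 7a = 79 ^ 7a = 03

[254, 184, 55, 205, 104, 35, 197, 3]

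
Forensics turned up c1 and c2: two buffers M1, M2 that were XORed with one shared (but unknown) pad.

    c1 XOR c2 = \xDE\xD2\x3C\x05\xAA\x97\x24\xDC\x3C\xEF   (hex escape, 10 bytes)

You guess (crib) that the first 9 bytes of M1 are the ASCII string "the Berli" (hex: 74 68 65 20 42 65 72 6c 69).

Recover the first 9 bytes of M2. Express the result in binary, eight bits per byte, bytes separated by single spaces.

Since c1 ⊕ c2 = M1 ⊕ M2, XORing with the guessed M1 bytes yields the corresponding M2 bytes: M2 = (c1 ⊕ c2) ⊕ M1.
de XOR 74 = aa
d2 XOR 68 = ba
3c XOR 65 = 59
05 XOR 20 = 25
aa XOR 42 = e8
97 XOR 65 = f2
24 XOR 72 = 56
dc XOR 6c = b0
3c XOR 69 = 55

10101010 10111010 01011001 00100101 11101000 11110010 01010110 10110000 01010101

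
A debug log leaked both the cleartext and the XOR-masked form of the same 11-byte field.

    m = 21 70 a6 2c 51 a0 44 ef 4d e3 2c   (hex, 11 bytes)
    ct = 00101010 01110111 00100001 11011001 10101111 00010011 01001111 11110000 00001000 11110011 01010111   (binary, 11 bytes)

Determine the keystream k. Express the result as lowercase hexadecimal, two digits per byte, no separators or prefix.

Since ct = m ⊕ k, XORing both sides with m gives k = m ⊕ ct.
byte 0:  33 xor  42 =  11
byte 1: 112 xor 119 =   7
byte 2: 166 xor  33 = 135
byte 3:  44 xor 217 = 245
byte 4:  81 xor 175 = 254
byte 5: 160 xor  19 = 179
byte 6:  68 xor  79 =  11
byte 7: 239 xor 240 =  31
byte 8:  77 xor   8 =  69
byte 9: 227 xor 243 =  16
byte 10:  44 xor  87 = 123

0b0787f5feb30b1f45107b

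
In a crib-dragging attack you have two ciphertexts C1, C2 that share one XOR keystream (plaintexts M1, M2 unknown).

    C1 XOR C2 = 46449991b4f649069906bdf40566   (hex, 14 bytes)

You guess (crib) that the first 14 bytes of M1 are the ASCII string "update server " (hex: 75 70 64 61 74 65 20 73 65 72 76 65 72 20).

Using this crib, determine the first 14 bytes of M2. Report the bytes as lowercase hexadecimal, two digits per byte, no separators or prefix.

Since C1 ⊕ C2 = M1 ⊕ M2, XORing with the guessed M1 bytes yields the corresponding M2 bytes: M2 = (C1 ⊕ C2) ⊕ M1.
46 ^ 75 = 33
44 ^ 70 = 34
99 ^ 64 = fd
91 ^ 61 = f0
b4 ^ 74 = c0
f6 ^ 65 = 93
49 ^ 20 = 69
06 ^ 73 = 75
99 ^ 65 = fc
06 ^ 72 = 74
bd ^ 76 = cb
f4 ^ 65 = 91
05 ^ 72 = 77
66 ^ 20 = 46

3334fdf0c0936975fc74cb917746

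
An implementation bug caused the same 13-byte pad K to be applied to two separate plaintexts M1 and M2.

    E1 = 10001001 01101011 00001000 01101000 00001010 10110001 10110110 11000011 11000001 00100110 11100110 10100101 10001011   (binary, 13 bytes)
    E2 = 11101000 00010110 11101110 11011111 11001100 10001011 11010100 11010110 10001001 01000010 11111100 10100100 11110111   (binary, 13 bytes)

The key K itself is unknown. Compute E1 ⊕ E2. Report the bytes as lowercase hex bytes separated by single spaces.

61 7d e6 b7 c6 3a 62 15 48 64 1a 01 7c

E1 ⊕ E2 = (M1 ⊕ K) ⊕ (M2 ⊕ K) = M1 ⊕ M2 — the shared key cancels under XOR.
byte 0: 89 ⊕ e8 = 61
byte 1: 6b ⊕ 16 = 7d
byte 2: 08 ⊕ ee = e6
byte 3: 68 ⊕ df = b7
byte 4: 0a ⊕ cc = c6
byte 5: b1 ⊕ 8b = 3a
byte 6: b6 ⊕ d4 = 62
byte 7: c3 ⊕ d6 = 15
byte 8: c1 ⊕ 89 = 48
byte 9: 26 ⊕ 42 = 64
byte 10: e6 ⊕ fc = 1a
byte 11: a5 ⊕ a4 = 01
byte 12: 8b ⊕ f7 = 7c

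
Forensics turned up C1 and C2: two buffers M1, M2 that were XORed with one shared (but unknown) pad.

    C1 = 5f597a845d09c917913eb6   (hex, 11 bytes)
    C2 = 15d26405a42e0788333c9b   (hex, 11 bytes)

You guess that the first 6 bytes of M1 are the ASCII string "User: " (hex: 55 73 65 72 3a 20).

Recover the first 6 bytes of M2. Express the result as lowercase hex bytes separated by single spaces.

First, C1 ⊕ C2 = (M1 ⊕ K) ⊕ (M2 ⊕ K) = M1 ⊕ M2, so the key drops out. Then M2 = (M1 ⊕ M2) ⊕ M1 over the first 6 bytes.
byte 0: (5f ⊕ 15) ⊕ 55 = 4a ⊕ 55 = 1f
byte 1: (59 ⊕ d2) ⊕ 73 = 8b ⊕ 73 = f8
byte 2: (7a ⊕ 64) ⊕ 65 = 1e ⊕ 65 = 7b
byte 3: (84 ⊕ 05) ⊕ 72 = 81 ⊕ 72 = f3
byte 4: (5d ⊕ a4) ⊕ 3a = f9 ⊕ 3a = c3
byte 5: (09 ⊕ 2e) ⊕ 20 = 27 ⊕ 20 = 07

1f f8 7b f3 c3 07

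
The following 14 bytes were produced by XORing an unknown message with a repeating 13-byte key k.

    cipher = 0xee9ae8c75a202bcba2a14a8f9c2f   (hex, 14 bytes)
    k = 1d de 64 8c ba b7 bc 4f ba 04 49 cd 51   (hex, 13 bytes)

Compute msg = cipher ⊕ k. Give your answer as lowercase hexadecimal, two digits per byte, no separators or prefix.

The 13-byte key repeats, so the effective keystream is 1d de 64 8c ba b7 bc 4f ba 04 49 cd 51 1d.
byte 0: 11101110 ⊕ 00011101 = 11110011
byte 1: 10011010 ⊕ 11011110 = 01000100
byte 2: 11101000 ⊕ 01100100 = 10001100
byte 3: 11000111 ⊕ 10001100 = 01001011
byte 4: 01011010 ⊕ 10111010 = 11100000
byte 5: 00100000 ⊕ 10110111 = 10010111
byte 6: 00101011 ⊕ 10111100 = 10010111
byte 7: 11001011 ⊕ 01001111 = 10000100
byte 8: 10100010 ⊕ 10111010 = 00011000
byte 9: 10100001 ⊕ 00000100 = 10100101
byte 10: 01001010 ⊕ 01001001 = 00000011
byte 11: 10001111 ⊕ 11001101 = 01000010
byte 12: 10011100 ⊕ 01010001 = 11001101
byte 13: 00101111 ⊕ 00011101 = 00110010

f3448c4be097978418a50342cd32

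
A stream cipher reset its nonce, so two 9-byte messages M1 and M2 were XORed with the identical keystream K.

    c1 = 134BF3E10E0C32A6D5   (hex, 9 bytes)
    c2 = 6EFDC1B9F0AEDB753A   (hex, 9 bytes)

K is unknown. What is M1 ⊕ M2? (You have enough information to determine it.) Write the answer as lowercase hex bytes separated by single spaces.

7d b6 32 58 fe a2 e9 d3 ef

c1 ⊕ c2 = (M1 ⊕ K) ⊕ (M2 ⊕ K) = M1 ⊕ M2 — the shared key cancels under XOR.
13 xor 6e = 7d
4b xor fd = b6
f3 xor c1 = 32
e1 xor b9 = 58
0e xor f0 = fe
0c xor ae = a2
32 xor db = e9
a6 xor 75 = d3
d5 xor 3a = ef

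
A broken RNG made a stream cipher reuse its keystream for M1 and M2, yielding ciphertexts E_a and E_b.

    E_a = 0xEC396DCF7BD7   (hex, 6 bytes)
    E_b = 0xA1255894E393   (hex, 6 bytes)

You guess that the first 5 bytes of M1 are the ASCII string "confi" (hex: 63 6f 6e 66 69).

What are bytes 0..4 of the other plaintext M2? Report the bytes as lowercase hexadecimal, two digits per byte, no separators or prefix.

First, E_a ⊕ E_b = (M1 ⊕ K) ⊕ (M2 ⊕ K) = M1 ⊕ M2, so the key drops out. Then M2 = (M1 ⊕ M2) ⊕ M1 over the first 5 bytes.
byte 0: (ec XOR a1) XOR 63 = 4d XOR 63 = 2e
byte 1: (39 XOR 25) XOR 6f = 1c XOR 6f = 73
byte 2: (6d XOR 58) XOR 6e = 35 XOR 6e = 5b
byte 3: (cf XOR 94) XOR 66 = 5b XOR 66 = 3d
byte 4: (7b XOR e3) XOR 69 = 98 XOR 69 = f1

2e735b3df1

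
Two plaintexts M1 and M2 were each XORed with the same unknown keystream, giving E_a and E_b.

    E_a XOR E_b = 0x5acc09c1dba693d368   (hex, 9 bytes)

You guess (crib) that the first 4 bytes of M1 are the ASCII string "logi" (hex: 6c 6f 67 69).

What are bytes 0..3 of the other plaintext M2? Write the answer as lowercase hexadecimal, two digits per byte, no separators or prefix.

Since E_a ⊕ E_b = M1 ⊕ M2, XORing with the guessed M1 bytes yields the corresponding M2 bytes: M2 = (E_a ⊕ E_b) ⊕ M1.
 90 ⊕ 108 =  54
204 ⊕ 111 = 163
  9 ⊕ 103 = 110
193 ⊕ 105 = 168

36a36ea8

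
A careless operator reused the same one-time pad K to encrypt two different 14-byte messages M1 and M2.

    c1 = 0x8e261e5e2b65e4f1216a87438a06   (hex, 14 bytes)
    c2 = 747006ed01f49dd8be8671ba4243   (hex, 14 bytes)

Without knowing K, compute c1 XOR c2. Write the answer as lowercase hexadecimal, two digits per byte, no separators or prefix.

fa5618b32a9179299fecf6f9c845

c1 ⊕ c2 = (M1 ⊕ K) ⊕ (M2 ⊕ K) = M1 ⊕ M2 — the shared key cancels under XOR.
byte 0: 8e ⊕ 74 = fa
byte 1: 26 ⊕ 70 = 56
byte 2: 1e ⊕ 06 = 18
byte 3: 5e ⊕ ed = b3
byte 4: 2b ⊕ 01 = 2a
byte 5: 65 ⊕ f4 = 91
byte 6: e4 ⊕ 9d = 79
byte 7: f1 ⊕ d8 = 29
byte 8: 21 ⊕ be = 9f
byte 9: 6a ⊕ 86 = ec
byte 10: 87 ⊕ 71 = f6
byte 11: 43 ⊕ ba = f9
byte 12: 8a ⊕ 42 = c8
byte 13: 06 ⊕ 43 = 45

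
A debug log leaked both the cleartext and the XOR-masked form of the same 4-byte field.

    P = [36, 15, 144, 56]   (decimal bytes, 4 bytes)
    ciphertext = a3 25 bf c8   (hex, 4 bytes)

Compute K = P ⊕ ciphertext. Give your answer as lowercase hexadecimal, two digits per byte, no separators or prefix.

Since ciphertext = P ⊕ K, XORing both sides with P gives K = P ⊕ ciphertext.
24 ^ a3 = 87
0f ^ 25 = 2a
90 ^ bf = 2f
38 ^ c8 = f0

872a2ff0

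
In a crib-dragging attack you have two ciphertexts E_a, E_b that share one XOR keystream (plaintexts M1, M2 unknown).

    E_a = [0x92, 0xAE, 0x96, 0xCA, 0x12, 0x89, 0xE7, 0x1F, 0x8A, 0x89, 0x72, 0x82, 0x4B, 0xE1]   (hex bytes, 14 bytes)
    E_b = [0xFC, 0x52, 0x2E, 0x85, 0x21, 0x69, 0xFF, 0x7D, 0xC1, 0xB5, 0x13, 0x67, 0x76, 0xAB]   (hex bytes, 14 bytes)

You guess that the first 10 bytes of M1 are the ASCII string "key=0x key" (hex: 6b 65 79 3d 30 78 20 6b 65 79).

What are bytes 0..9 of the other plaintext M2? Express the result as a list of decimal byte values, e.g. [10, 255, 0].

[5, 153, 193, 114, 3, 152, 56, 9, 46, 69]

First, E_a ⊕ E_b = (M1 ⊕ K) ⊕ (M2 ⊕ K) = M1 ⊕ M2, so the key drops out. Then M2 = (M1 ⊕ M2) ⊕ M1 over the first 10 bytes.
byte 0: (92 ^ fc) ^ 6b = 6e ^ 6b = 05
byte 1: (ae ^ 52) ^ 65 = fc ^ 65 = 99
byte 2: (96 ^ 2e) ^ 79 = b8 ^ 79 = c1
byte 3: (ca ^ 85) ^ 3d = 4f ^ 3d = 72
byte 4: (12 ^ 21) ^ 30 = 33 ^ 30 = 03
byte 5: (89 ^ 69) ^ 78 = e0 ^ 78 = 98
byte 6: (e7 ^ ff) ^ 20 = 18 ^ 20 = 38
byte 7: (1f ^ 7d) ^ 6b = 62 ^ 6b = 09
byte 8: (8a ^ c1) ^ 65 = 4b ^ 65 = 2e
byte 9: (89 ^ b5) ^ 79 = 3c ^ 79 = 45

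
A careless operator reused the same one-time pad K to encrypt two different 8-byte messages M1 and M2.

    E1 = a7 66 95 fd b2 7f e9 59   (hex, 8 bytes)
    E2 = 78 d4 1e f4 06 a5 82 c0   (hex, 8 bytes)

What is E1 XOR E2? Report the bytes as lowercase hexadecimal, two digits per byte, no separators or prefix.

dfb28b09b4da6b99

E1 ⊕ E2 = (M1 ⊕ K) ⊕ (M2 ⊕ K) = M1 ⊕ M2 — the shared key cancels under XOR.
167 xor 120 = 223
102 xor 212 = 178
149 xor  30 = 139
253 xor 244 =   9
178 xor   6 = 180
127 xor 165 = 218
233 xor 130 = 107
 89 xor 192 = 153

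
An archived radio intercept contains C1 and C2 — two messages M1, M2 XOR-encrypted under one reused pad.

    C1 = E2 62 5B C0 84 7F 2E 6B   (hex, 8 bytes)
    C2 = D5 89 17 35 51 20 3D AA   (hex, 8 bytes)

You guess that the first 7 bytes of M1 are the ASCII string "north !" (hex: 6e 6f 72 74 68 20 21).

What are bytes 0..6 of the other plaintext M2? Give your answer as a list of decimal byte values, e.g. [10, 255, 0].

[89, 132, 62, 129, 189, 127, 50]

First, C1 ⊕ C2 = (M1 ⊕ K) ⊕ (M2 ⊕ K) = M1 ⊕ M2, so the key drops out. Then M2 = (M1 ⊕ M2) ⊕ M1 over the first 7 bytes.
byte 0: (e2 xor d5) xor 6e = 37 xor 6e = 59
byte 1: (62 xor 89) xor 6f = eb xor 6f = 84
byte 2: (5b xor 17) xor 72 = 4c xor 72 = 3e
byte 3: (c0 xor 35) xor 74 = f5 xor 74 = 81
byte 4: (84 xor 51) xor 68 = d5 xor 68 = bd
byte 5: (7f xor 20) xor 20 = 5f xor 20 = 7f
byte 6: (2e xor 3d) xor 21 = 13 xor 21 = 32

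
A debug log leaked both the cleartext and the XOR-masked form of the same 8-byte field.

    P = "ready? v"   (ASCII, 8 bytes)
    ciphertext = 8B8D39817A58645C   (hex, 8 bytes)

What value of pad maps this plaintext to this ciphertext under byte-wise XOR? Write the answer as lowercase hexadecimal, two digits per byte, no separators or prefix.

f9e858e50367442a

Since ciphertext = P ⊕ pad, XORing both sides with P gives pad = P ⊕ ciphertext.
114 ^ 139 = 249
101 ^ 141 = 232
 97 ^  57 =  88
100 ^ 129 = 229
121 ^ 122 =   3
 63 ^  88 = 103
 32 ^ 100 =  68
118 ^  92 =  42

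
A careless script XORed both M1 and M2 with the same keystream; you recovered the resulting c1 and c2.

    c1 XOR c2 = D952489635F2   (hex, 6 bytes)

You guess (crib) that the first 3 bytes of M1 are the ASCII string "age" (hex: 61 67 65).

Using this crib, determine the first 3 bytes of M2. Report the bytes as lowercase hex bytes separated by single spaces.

Since c1 ⊕ c2 = M1 ⊕ M2, XORing with the guessed M1 bytes yields the corresponding M2 bytes: M2 = (c1 ⊕ c2) ⊕ M1.
byte 0: d9 XOR 61 = b8
byte 1: 52 XOR 67 = 35
byte 2: 48 XOR 65 = 2d

b8 35 2d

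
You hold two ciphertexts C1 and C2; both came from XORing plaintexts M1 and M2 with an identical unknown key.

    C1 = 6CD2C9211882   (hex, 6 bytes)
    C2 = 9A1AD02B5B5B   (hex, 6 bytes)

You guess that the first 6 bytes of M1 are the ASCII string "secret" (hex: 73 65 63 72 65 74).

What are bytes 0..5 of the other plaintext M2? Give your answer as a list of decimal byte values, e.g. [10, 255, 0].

First, C1 ⊕ C2 = (M1 ⊕ K) ⊕ (M2 ⊕ K) = M1 ⊕ M2, so the key drops out. Then M2 = (M1 ⊕ M2) ⊕ M1 over the first 6 bytes.
byte 0: (6c ^ 9a) ^ 73 = f6 ^ 73 = 85
byte 1: (d2 ^ 1a) ^ 65 = c8 ^ 65 = ad
byte 2: (c9 ^ d0) ^ 63 = 19 ^ 63 = 7a
byte 3: (21 ^ 2b) ^ 72 = 0a ^ 72 = 78
byte 4: (18 ^ 5b) ^ 65 = 43 ^ 65 = 26
byte 5: (82 ^ 5b) ^ 74 = d9 ^ 74 = ad

[133, 173, 122, 120, 38, 173]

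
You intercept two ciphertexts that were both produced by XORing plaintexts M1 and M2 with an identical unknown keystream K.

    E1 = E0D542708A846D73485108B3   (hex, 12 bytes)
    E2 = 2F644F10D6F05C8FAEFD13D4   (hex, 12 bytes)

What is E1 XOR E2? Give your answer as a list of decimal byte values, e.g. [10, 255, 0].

[207, 177, 13, 96, 92, 116, 49, 252, 230, 172, 27, 103]

E1 ⊕ E2 = (M1 ⊕ K) ⊕ (M2 ⊕ K) = M1 ⊕ M2 — the shared key cancels under XOR.
e0 ^ 2f = cf
d5 ^ 64 = b1
42 ^ 4f = 0d
70 ^ 10 = 60
8a ^ d6 = 5c
84 ^ f0 = 74
6d ^ 5c = 31
73 ^ 8f = fc
48 ^ ae = e6
51 ^ fd = ac
08 ^ 13 = 1b
b3 ^ d4 = 67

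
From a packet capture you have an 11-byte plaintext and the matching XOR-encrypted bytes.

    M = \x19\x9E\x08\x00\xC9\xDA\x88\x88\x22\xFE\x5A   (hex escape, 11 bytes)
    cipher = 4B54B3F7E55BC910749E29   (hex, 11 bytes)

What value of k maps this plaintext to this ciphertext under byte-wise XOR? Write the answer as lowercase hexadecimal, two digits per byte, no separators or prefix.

Since cipher = M ⊕ k, XORing both sides with M gives k = M ⊕ cipher.
19 XOR 4b = 52
9e XOR 54 = ca
08 XOR b3 = bb
00 XOR f7 = f7
c9 XOR e5 = 2c
da XOR 5b = 81
88 XOR c9 = 41
88 XOR 10 = 98
22 XOR 74 = 56
fe XOR 9e = 60
5a XOR 29 = 73

52cabbf72c814198566073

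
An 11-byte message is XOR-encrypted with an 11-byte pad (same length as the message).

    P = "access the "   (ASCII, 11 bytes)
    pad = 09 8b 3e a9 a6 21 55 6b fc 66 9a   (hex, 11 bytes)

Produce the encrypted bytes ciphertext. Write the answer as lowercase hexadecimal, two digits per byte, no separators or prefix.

61 ^ 09 = 68
63 ^ 8b = e8
63 ^ 3e = 5d
65 ^ a9 = cc
73 ^ a6 = d5
73 ^ 21 = 52
20 ^ 55 = 75
74 ^ 6b = 1f
68 ^ fc = 94
65 ^ 66 = 03
20 ^ 9a = ba

68e85dccd552751f9403ba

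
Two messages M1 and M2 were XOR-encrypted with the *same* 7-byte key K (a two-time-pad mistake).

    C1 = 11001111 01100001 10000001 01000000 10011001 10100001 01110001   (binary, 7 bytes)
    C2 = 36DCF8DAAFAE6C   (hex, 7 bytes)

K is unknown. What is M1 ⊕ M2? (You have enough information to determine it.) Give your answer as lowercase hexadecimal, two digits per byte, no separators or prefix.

C1 ⊕ C2 = (M1 ⊕ K) ⊕ (M2 ⊕ K) = M1 ⊕ M2 — the shared key cancels under XOR.
cf ^ 36 = f9
61 ^ dc = bd
81 ^ f8 = 79
40 ^ da = 9a
99 ^ af = 36
a1 ^ ae = 0f
71 ^ 6c = 1d

f9bd799a360f1d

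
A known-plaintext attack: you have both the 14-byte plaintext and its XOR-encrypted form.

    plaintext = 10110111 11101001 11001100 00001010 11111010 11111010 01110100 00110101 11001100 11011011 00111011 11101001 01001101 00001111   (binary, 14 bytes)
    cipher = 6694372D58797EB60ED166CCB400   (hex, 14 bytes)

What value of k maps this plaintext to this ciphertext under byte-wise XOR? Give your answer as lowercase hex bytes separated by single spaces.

d1 7d fb 27 a2 83 0a 83 c2 0a 5d 25 f9 0f

Since cipher = plaintext ⊕ k, XORing both sides with plaintext gives k = plaintext ⊕ cipher.
183 xor 102 = 209
233 xor 148 = 125
204 xor  55 = 251
 10 xor  45 =  39
250 xor  88 = 162
250 xor 121 = 131
116 xor 126 =  10
 53 xor 182 = 131
204 xor  14 = 194
219 xor 209 =  10
 59 xor 102 =  93
233 xor 204 =  37
 77 xor 180 = 249
 15 xor   0 =  15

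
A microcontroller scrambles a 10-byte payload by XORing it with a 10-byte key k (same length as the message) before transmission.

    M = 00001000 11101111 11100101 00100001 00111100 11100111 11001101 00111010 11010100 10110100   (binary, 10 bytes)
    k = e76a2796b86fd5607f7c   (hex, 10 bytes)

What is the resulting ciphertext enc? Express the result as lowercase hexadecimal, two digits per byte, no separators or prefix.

00001000 ⊕ 11100111 = 11101111
11101111 ⊕ 01101010 = 10000101
11100101 ⊕ 00100111 = 11000010
00100001 ⊕ 10010110 = 10110111
00111100 ⊕ 10111000 = 10000100
11100111 ⊕ 01101111 = 10001000
11001101 ⊕ 11010101 = 00011000
00111010 ⊕ 01100000 = 01011010
11010100 ⊕ 01111111 = 10101011
10110100 ⊕ 01111100 = 11001000

ef85c2b78488185aabc8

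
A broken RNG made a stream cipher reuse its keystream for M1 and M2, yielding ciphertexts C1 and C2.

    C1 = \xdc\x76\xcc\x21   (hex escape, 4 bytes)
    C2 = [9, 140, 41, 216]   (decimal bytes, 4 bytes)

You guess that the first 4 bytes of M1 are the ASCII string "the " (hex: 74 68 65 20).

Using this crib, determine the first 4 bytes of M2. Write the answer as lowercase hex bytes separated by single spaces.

First, C1 ⊕ C2 = (M1 ⊕ K) ⊕ (M2 ⊕ K) = M1 ⊕ M2, so the key drops out. Then M2 = (M1 ⊕ M2) ⊕ M1 over the first 4 bytes.
byte 0: (dc ^ 09) ^ 74 = d5 ^ 74 = a1
byte 1: (76 ^ 8c) ^ 68 = fa ^ 68 = 92
byte 2: (cc ^ 29) ^ 65 = e5 ^ 65 = 80
byte 3: (21 ^ d8) ^ 20 = f9 ^ 20 = d9

a1 92 80 d9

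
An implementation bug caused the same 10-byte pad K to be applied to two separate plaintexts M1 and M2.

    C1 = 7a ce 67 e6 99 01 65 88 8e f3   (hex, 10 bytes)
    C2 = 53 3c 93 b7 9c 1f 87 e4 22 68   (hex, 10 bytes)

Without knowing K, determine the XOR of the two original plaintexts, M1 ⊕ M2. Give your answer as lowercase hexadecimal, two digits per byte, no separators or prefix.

C1 ⊕ C2 = (M1 ⊕ K) ⊕ (M2 ⊕ K) = M1 ⊕ M2 — the shared key cancels under XOR.
01111010 ^ 01010011 = 00101001
11001110 ^ 00111100 = 11110010
01100111 ^ 10010011 = 11110100
11100110 ^ 10110111 = 01010001
10011001 ^ 10011100 = 00000101
00000001 ^ 00011111 = 00011110
01100101 ^ 10000111 = 11100010
10001000 ^ 11100100 = 01101100
10001110 ^ 00100010 = 10101100
11110011 ^ 01101000 = 10011011

29f2f451051ee26cac9b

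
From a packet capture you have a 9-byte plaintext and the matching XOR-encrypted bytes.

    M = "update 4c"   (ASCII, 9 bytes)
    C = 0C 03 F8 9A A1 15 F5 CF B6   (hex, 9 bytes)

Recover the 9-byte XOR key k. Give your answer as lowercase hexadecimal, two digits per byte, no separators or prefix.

Since C = M ⊕ k, XORing both sides with M gives k = M ⊕ C.
byte 0: 75 xor 0c = 79
byte 1: 70 xor 03 = 73
byte 2: 64 xor f8 = 9c
byte 3: 61 xor 9a = fb
byte 4: 74 xor a1 = d5
byte 5: 65 xor 15 = 70
byte 6: 20 xor f5 = d5
byte 7: 34 xor cf = fb
byte 8: 63 xor b6 = d5

79739cfbd570d5fbd5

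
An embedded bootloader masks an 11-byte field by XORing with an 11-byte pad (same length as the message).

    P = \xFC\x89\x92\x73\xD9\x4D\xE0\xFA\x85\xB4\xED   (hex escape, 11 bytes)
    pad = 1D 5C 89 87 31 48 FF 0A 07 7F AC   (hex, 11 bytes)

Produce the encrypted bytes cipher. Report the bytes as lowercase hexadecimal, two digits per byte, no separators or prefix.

e1d51bf4e8051ff082cb41

XOR is its own inverse, so applying the key byte-wise gives the result directly.
fc xor 1d = e1
89 xor 5c = d5
92 xor 89 = 1b
73 xor 87 = f4
d9 xor 31 = e8
4d xor 48 = 05
e0 xor ff = 1f
fa xor 0a = f0
85 xor 07 = 82
b4 xor 7f = cb
ed xor ac = 41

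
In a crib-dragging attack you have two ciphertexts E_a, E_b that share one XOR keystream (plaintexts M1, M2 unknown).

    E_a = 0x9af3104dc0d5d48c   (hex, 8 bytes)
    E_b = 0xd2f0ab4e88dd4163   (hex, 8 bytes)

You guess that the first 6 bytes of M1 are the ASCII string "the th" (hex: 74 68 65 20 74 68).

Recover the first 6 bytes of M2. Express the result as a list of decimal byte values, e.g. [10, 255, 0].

First, E_a ⊕ E_b = (M1 ⊕ K) ⊕ (M2 ⊕ K) = M1 ⊕ M2, so the key drops out. Then M2 = (M1 ⊕ M2) ⊕ M1 over the first 6 bytes.
byte 0: (9a ⊕ d2) ⊕ 74 = 48 ⊕ 74 = 3c
byte 1: (f3 ⊕ f0) ⊕ 68 = 03 ⊕ 68 = 6b
byte 2: (10 ⊕ ab) ⊕ 65 = bb ⊕ 65 = de
byte 3: (4d ⊕ 4e) ⊕ 20 = 03 ⊕ 20 = 23
byte 4: (c0 ⊕ 88) ⊕ 74 = 48 ⊕ 74 = 3c
byte 5: (d5 ⊕ dd) ⊕ 68 = 08 ⊕ 68 = 60

[60, 107, 222, 35, 60, 96]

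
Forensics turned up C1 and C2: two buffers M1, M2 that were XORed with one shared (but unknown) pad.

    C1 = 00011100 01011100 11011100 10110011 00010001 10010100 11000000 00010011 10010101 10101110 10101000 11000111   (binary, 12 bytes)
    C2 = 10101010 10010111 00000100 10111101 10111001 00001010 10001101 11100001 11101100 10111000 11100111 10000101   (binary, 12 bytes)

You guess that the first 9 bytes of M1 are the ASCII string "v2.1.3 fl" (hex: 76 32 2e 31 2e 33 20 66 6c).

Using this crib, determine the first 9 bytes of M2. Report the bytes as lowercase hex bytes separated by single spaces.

First, C1 ⊕ C2 = (M1 ⊕ K) ⊕ (M2 ⊕ K) = M1 ⊕ M2, so the key drops out. Then M2 = (M1 ⊕ M2) ⊕ M1 over the first 9 bytes.
byte 0: (1c ⊕ aa) ⊕ 76 = b6 ⊕ 76 = c0
byte 1: (5c ⊕ 97) ⊕ 32 = cb ⊕ 32 = f9
byte 2: (dc ⊕ 04) ⊕ 2e = d8 ⊕ 2e = f6
byte 3: (b3 ⊕ bd) ⊕ 31 = 0e ⊕ 31 = 3f
byte 4: (11 ⊕ b9) ⊕ 2e = a8 ⊕ 2e = 86
byte 5: (94 ⊕ 0a) ⊕ 33 = 9e ⊕ 33 = ad
byte 6: (c0 ⊕ 8d) ⊕ 20 = 4d ⊕ 20 = 6d
byte 7: (13 ⊕ e1) ⊕ 66 = f2 ⊕ 66 = 94
byte 8: (95 ⊕ ec) ⊕ 6c = 79 ⊕ 6c = 15

c0 f9 f6 3f 86 ad 6d 94 15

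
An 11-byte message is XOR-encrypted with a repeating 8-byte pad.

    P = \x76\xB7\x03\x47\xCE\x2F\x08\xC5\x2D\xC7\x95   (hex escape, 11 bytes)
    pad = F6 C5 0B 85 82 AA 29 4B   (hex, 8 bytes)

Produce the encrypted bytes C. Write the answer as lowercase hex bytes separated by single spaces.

80 72 08 c2 4c 85 21 8e db 02 9e

The 8-byte key repeats, so the effective keystream is f6 c5 0b 85 82 aa 29 4b f6 c5 0b.
byte 0: 76 ⊕ f6 = 80
byte 1: b7 ⊕ c5 = 72
byte 2: 03 ⊕ 0b = 08
byte 3: 47 ⊕ 85 = c2
byte 4: ce ⊕ 82 = 4c
byte 5: 2f ⊕ aa = 85
byte 6: 08 ⊕ 29 = 21
byte 7: c5 ⊕ 4b = 8e
byte 8: 2d ⊕ f6 = db
byte 9: c7 ⊕ c5 = 02
byte 10: 95 ⊕ 0b = 9e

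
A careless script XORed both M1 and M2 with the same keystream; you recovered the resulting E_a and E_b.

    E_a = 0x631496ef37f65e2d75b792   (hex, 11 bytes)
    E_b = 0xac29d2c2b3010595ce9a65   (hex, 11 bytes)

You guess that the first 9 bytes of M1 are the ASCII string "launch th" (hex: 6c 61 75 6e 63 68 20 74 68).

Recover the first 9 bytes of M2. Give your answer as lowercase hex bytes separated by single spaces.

a3 5c 31 43 e7 9f 7b cc d3

First, E_a ⊕ E_b = (M1 ⊕ K) ⊕ (M2 ⊕ K) = M1 ⊕ M2, so the key drops out. Then M2 = (M1 ⊕ M2) ⊕ M1 over the first 9 bytes.
byte 0: (63 ⊕ ac) ⊕ 6c = cf ⊕ 6c = a3
byte 1: (14 ⊕ 29) ⊕ 61 = 3d ⊕ 61 = 5c
byte 2: (96 ⊕ d2) ⊕ 75 = 44 ⊕ 75 = 31
byte 3: (ef ⊕ c2) ⊕ 6e = 2d ⊕ 6e = 43
byte 4: (37 ⊕ b3) ⊕ 63 = 84 ⊕ 63 = e7
byte 5: (f6 ⊕ 01) ⊕ 68 = f7 ⊕ 68 = 9f
byte 6: (5e ⊕ 05) ⊕ 20 = 5b ⊕ 20 = 7b
byte 7: (2d ⊕ 95) ⊕ 74 = b8 ⊕ 74 = cc
byte 8: (75 ⊕ ce) ⊕ 68 = bb ⊕ 68 = d3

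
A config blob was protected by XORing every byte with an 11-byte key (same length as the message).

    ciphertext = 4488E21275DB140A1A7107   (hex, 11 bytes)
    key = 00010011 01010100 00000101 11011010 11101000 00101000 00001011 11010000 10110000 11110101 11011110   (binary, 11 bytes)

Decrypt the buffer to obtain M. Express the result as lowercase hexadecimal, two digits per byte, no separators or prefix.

57dce7c89df31fdaaa84d9

XOR is its own inverse, so applying the key byte-wise gives the result directly.
44 ^ 13 = 57
88 ^ 54 = dc
e2 ^ 05 = e7
12 ^ da = c8
75 ^ e8 = 9d
db ^ 28 = f3
14 ^ 0b = 1f
0a ^ d0 = da
1a ^ b0 = aa
71 ^ f5 = 84
07 ^ de = d9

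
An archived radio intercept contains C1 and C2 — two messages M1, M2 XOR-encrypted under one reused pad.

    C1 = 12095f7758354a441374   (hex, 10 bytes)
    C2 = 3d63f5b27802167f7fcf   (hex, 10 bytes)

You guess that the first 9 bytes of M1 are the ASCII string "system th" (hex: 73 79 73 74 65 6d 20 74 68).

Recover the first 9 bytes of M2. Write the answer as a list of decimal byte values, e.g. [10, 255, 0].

[92, 19, 217, 177, 69, 90, 124, 79, 4]

First, C1 ⊕ C2 = (M1 ⊕ K) ⊕ (M2 ⊕ K) = M1 ⊕ M2, so the key drops out. Then M2 = (M1 ⊕ M2) ⊕ M1 over the first 9 bytes.
byte 0: (12 xor 3d) xor 73 = 2f xor 73 = 5c
byte 1: (09 xor 63) xor 79 = 6a xor 79 = 13
byte 2: (5f xor f5) xor 73 = aa xor 73 = d9
byte 3: (77 xor b2) xor 74 = c5 xor 74 = b1
byte 4: (58 xor 78) xor 65 = 20 xor 65 = 45
byte 5: (35 xor 02) xor 6d = 37 xor 6d = 5a
byte 6: (4a xor 16) xor 20 = 5c xor 20 = 7c
byte 7: (44 xor 7f) xor 74 = 3b xor 74 = 4f
byte 8: (13 xor 7f) xor 68 = 6c xor 68 = 04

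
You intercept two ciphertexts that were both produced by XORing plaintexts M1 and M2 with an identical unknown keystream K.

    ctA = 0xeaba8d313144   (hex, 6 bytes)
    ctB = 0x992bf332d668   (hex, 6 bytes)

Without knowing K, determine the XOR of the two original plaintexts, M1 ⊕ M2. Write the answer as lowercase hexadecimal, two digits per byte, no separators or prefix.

73917e03e72c

ctA ⊕ ctB = (M1 ⊕ K) ⊕ (M2 ⊕ K) = M1 ⊕ M2 — the shared key cancels under XOR.
byte 0: ea ⊕ 99 = 73
byte 1: ba ⊕ 2b = 91
byte 2: 8d ⊕ f3 = 7e
byte 3: 31 ⊕ 32 = 03
byte 4: 31 ⊕ d6 = e7
byte 5: 44 ⊕ 68 = 2c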